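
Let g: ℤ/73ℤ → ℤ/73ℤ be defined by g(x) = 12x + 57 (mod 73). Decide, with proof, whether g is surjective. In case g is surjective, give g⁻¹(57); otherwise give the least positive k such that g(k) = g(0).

0

Recall that surjectivity means every element of the codomain has a preimage under g.
Since gcd(12, 73) = 1, 12 is invertible modulo 73. Euclid's algorithm: 73 = 6·12 + 1; back-substituting gives 1 = 67·12 − 11·73, so 12⁻¹ ≡ 67 (mod 73).
Then y ↦ 67(y − 57) is a two-sided inverse to g, so every y ∈ ℤ/73ℤ has a preimage.
Therefore g is surjective.
Since g is surjective, we find g⁻¹(57): we need 12x ≡ 57 − 57 ≡ 0 (mod 73). Using 12⁻¹ = 67: x ≡ 67·0 = 0, so x = 0.
Check: g(0) = 12·0 + 57 = 57 ≡ 57 (mod 73).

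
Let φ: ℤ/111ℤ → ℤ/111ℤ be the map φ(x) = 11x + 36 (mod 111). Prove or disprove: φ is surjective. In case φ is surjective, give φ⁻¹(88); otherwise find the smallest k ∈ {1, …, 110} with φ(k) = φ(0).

35

Recall: surjectivity means every element of the codomain has a preimage under φ.
Since gcd(11, 111) = 1, 11 is invertible modulo 111. Euclid's algorithm: 111 = 10·11 + 1; back-substituting gives 1 = 101·11 − 10·111, so 11⁻¹ ≡ 101 (mod 111).
For any y ∈ ℤ/111ℤ, x = 101(y − 36) mod 111 satisfies φ(x) = 11·101(y − 36) + 36 ≡ y (since 11·101 ≡ 1 mod 111). So every y has a preimage.
Therefore φ is surjective.
Since φ is surjective, we find φ⁻¹(88): we need 11x ≡ 88 − 36 ≡ 52 (mod 111). Using 11⁻¹ = 101: x ≡ 101·52 = 5252 = 47·111 + 35, so x = 35.
Check: φ(35) = 11·35 + 36 = 421 = 3·111 + 88 ≡ 88 (mod 111).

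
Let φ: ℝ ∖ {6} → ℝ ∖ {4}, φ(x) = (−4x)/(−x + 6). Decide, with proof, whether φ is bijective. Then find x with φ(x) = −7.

Suppose φ(a) = φ(b). Cross-multiplying: (−4a)(−b + 6) = (−4b)(−a + 6).
Expanding both sides and cancelling the symmetric terms leaves −24·(a − b) = 0. Since −24 ≠ 0, a = b. Hence φ is injective.
For any y ≠ 4, solving y(−x + 6) = −4x for x gives a well-defined x ≠ 6. So φ is surjective.
Thus φ is bijective.
Solving φ(x) = −7: cross-multiplying gives −4x = −7(−x + 6), which rearranges to −11x = −42, so x = 42/11.

42/11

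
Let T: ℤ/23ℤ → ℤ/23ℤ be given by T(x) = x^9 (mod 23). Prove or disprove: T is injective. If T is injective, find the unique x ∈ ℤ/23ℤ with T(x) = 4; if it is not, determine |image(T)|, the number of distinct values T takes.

12

Since 23 is prime, the nonzero elements of ℤ/23ℤ form a cyclic group of order 22.
As gcd(9, 22) = 1, raising to the 9th power is a bijection on this group: if x_1^9 ≡ x_2^9 then (x_1x_2^{−1})^9 = 1, and the only element of order dividing gcd(9, 22) = 1 is 1, so x_1 = x_2.
With T(0) = 0 this makes T injective on all of ℤ/23ℤ, hence bijective (finite equal-size domain and codomain). In particular T is injective.
Since T is injective, we find the preimage of 4. The inverse of x ↦ x^9 on (ℤ/23ℤ)^× is x ↦ x^5, because 9·5 = 45 = 2·22 + 1 ≡ 1 (mod 22) and x^{22} = 1 for x ≠ 0 (Fermat). So T⁻¹(4) = 4^5 mod 23.
Repeated squaring mod 23: 4^1 ≡ 4, 4^2 ≡ 4² = 16, 4^4 ≡ 16² = 256 ≡ 3. Since 5 = 4 + 1, 4^5 ≡ 3·4: 3·4 = 12. So 4^5 ≡ 12 (mod 23).
Hence T⁻¹(4) = 12.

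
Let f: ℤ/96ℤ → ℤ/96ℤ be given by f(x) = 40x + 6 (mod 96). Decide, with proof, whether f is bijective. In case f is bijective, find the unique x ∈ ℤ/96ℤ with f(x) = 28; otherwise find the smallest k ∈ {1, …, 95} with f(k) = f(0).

12

We have gcd(40, 96) = 8 > 1. Taking a = 0 and b = 12: f(0) = 6 and f(12) = 40·12 + 6 = 486 ≡ 6 (mod 96).
So f(0) = f(12) while 0 ≠ 12, hence f is not injective, hence not bijective.
Since f is not bijective, we find the least positive k with f(k) = f(0): this means 40k ≡ 0 (mod 96), i.e. 96 ∣ 40k. Since gcd(40, 96) = 8, dividing through by 8 this holds exactly when 12 ∣ 5k, and as gcd(5, 12) = 1, exactly when 12 ∣ k.
The smallest positive such k is 12.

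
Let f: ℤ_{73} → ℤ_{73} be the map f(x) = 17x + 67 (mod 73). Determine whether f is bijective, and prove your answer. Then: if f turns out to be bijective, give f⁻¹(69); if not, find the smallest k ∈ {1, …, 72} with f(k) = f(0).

13

Recall: f is injective when f(u) = f(v) forces u = v.
If f(u) = f(v), then 17u ≡ 17v (mod 73). Because gcd(17, 73) = 1, we may cancel 17 to get u ≡ v (mod 73).
We now compute 17⁻¹ mod 73 explicitly. Euclid's algorithm: 73 = 4·17 + 5, 17 = 3·5 + 2, 5 = 2·2 + 1; back-substituting gives 1 = 43·17 − 10·73, so 17⁻¹ ≡ 43 (mod 73).
Then y ↦ 43(y − 67) is a two-sided inverse to f, so every y ∈ ℤ_{73} has a preimage.
Hence f is bijective.
Since f is bijective, we find f⁻¹(69): we need 17x ≡ 69 − 67 ≡ 2 (mod 73). Using 17⁻¹ = 43: x ≡ 43·2 = 86 = 1·73 + 13, so x = 13.
Check: f(13) = 17·13 + 67 = 288 = 3·73 + 69 ≡ 69 (mod 73).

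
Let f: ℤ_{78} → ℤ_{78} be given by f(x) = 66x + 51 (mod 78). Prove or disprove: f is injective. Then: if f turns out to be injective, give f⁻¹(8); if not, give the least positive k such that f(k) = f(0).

13

We have gcd(66, 78) = 6 > 1. Taking a = 0 and b = 13: f(0) = 51 and f(13) = 66·13 + 51 = 909 ≡ 51 (mod 78).
So f(0) = f(13) while 0 ≠ 13, so f is not injective.
Since f is not injective, we find the least positive k with f(k) = f(0): this means 66k ≡ 0 (mod 78), i.e. 78 ∣ 66k. Since gcd(66, 78) = 6, dividing through by 6 this holds exactly when 13 ∣ 11k, and as gcd(11, 13) = 1, exactly when 13 ∣ k.
The smallest positive such k is 13.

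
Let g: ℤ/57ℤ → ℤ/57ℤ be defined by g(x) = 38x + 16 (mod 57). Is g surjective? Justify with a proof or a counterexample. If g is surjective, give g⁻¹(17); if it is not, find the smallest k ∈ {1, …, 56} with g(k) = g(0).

3

Recall: surjectivity means every element of the codomain has a preimage under g.
Since gcd(38, 57) = 19, we have 38x ≡ 0 (mod 19) for all x, so g(x) ≡ 16 (mod 19).
But 0 ≢ 16 (mod 19), so 0 ∈ ℤ/57ℤ has no preimage. Hence g is not surjective.
Since g is not surjective, we find the least positive k with g(k) = g(0): this means 38k ≡ 0 (mod 57), i.e. 57 ∣ 38k. Since gcd(38, 57) = 19, dividing through by 19 this holds exactly when 3 ∣ 2k, and as gcd(2, 3) = 1, exactly when 3 ∣ k.
The smallest positive such k is 3.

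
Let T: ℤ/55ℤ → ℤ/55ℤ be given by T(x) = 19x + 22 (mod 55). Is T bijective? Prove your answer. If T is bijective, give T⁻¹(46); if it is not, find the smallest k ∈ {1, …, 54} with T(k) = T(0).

36

By definition, T is injective if T(x_1) = T(x_2) implies x_1 = x_2.
Suppose T(x_1) = T(x_2) in ℤ/55ℤ. Then 19x_1 + 22 ≡ 19x_2 + 22 (mod 55), hence 19(x_1 − x_2) ≡ 0 (mod 55).
Since gcd(19, 55) = 1, 19 is invertible modulo 55, hence x_1 − x_2 ≡ 0 (mod 55), i.e. x_1 = x_2.
We now compute 19⁻¹ mod 55 explicitly. Euclid's algorithm: 55 = 2·19 + 17, 19 = 1·17 + 2, 17 = 8·2 + 1; back-substituting gives 1 = 29·19 − 10·55, so 19⁻¹ ≡ 29 (mod 55).
For any y ∈ ℤ/55ℤ, x = 29(y − 22) mod 55 satisfies T(x) = 19·29(y − 22) + 22 ≡ y (since 19·29 ≡ 1 mod 55). So every y has a preimage.
Thus T is bijective.
Since T is bijective, we compute T⁻¹(46): solve 19x + 22 ≡ 46 (mod 55), i.e. 19x ≡ 24 (mod 55).
Multiplying by 19⁻¹ = 29 gives x ≡ 29·24 = 696 = 12·55 + 36 ≡ 36 (mod 55).
Check: T(36) = 19·36 + 22 = 706 = 12·55 + 46 ≡ 46 (mod 55).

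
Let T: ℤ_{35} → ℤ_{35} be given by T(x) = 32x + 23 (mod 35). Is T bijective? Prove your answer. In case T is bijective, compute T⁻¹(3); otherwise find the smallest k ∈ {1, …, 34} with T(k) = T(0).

30

Suppose T(x_1) = T(x_2) in ℤ_{35}. Then 32x_1 + 23 ≡ 32x_2 + 23 (mod 35), so 32(x_1 − x_2) ≡ 0 (mod 35).
Since gcd(32, 35) = 1, 32 is invertible modulo 35, hence x_1 − x_2 ≡ 0 (mod 35), i.e. x_1 = x_2.
We now compute 32⁻¹ mod 35 explicitly. Euclid's algorithm: 35 = 1·32 + 3, 32 = 10·3 + 2, 3 = 1·2 + 1; back-substituting gives 1 = 23·32 − 21·35, so 32⁻¹ ≡ 23 (mod 35).
Then y ↦ 23(y − 23) is a two-sided inverse to T, so every y ∈ ℤ_{35} has a preimage.
Hence T is bijective.
Since T is bijective, we find T⁻¹(3): we need 32x ≡ 3 − 23 ≡ 15 (mod 35). Using 32⁻¹ = 23: x ≡ 23·15 = 345 = 9·35 + 30, so x = 30.
Check: T(30) = 32·30 + 23 = 983 = 28·35 + 3 ≡ 3 (mod 35).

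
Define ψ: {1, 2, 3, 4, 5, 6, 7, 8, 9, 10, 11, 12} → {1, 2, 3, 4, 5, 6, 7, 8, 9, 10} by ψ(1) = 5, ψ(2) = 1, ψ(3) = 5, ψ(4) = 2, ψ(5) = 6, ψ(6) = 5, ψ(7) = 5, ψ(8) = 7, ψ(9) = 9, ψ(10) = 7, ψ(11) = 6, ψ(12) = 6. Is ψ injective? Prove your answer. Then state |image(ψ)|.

ψ(1) = 5 = ψ(3) with 1 ≠ 3, so ψ is not injective.
The image of ψ is {1, 2, 5, 6, 7, 9}, which has 6 elements.

6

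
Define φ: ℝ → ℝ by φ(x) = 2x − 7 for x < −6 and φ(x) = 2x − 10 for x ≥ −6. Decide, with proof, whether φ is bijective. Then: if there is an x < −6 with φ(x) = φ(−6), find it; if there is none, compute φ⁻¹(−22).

Both pieces are strictly increasing (slopes 2 and 2), so each is injective on its own interval.
The left piece maps (−∞, −6) onto (−∞, −19); the right piece maps [−6, ∞) onto [−22, ∞).
These images overlap. In particular φ(−6) = −22 (right piece), and solving 2x − 7 = −22 on the left piece gives x = −15/2 < −6.
So φ(−15/2) = φ(−6) with −15/2 ≠ −6, and φ is not injective, hence not bijective. This x = −15/2 is the requested value below −6.

-15/2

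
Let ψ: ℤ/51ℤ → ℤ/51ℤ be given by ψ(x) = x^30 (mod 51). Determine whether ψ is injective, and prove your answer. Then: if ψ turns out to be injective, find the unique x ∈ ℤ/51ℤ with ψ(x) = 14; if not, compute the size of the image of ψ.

ψ(7): Repeated squaring mod 51: 7^1 ≡ 7, 7^2 ≡ 7² = 49, 7^4 ≡ 49² = 2401 ≡ 4, 7^8 ≡ 4² = 16, 7^16 ≡ 16² = 256 ≡ 1. Since 30 = 16 + 8 + 4 + 2, 7^30 ≡ 1·16·4·49: 1·16 = 16, then 16·4 = 64 ≡ 13, then 13·49 = 637 ≡ 25. So 7^30 ≡ 25 (mod 51).
ψ(10): Repeated squaring mod 51: 10^1 ≡ 10, 10^2 ≡ 10² = 100 ≡ 49, 10^4 ≡ 49² = 2401 ≡ 4, 10^8 ≡ 4² = 16, 10^16 ≡ 16² = 256 ≡ 1. Since 30 = 16 + 8 + 4 + 2, 10^30 ≡ 1·16·4·49: 1·16 = 16, then 16·4 = 64 ≡ 13, then 13·49 = 637 ≡ 25. So 10^30 ≡ 25 (mod 51).
So ψ(7) = ψ(10) = 25 while 7 ≠ 10, thus ψ is not injective.
Since ψ is not injective, we determine |image(ψ)|. Computing x^30 mod 51 for each x (by repeated squaring, reducing mod 51 at every step), the values ψ(0), ψ(1), …, ψ(50) are: 0, 1, 13, 36, 16, 49, 9, 25, 4, 21, 25, 43, 15, 16, 19, 30, 1, 34, 18, 13, 19, 33, 49, 43, 42, 4, 4, 42, 43, 49, 33, 19, 13, 18, 34, 1, 30, 19, 16, 15, 43, 25, 21, 4, 25, 9, 49, 16, 36, 13, 1.
The distinct values are {0, 1, 4, 9, 13, 15, 16, 18, 19, 21, 25, 30, 33, 34, 36, 42, 43, 49}; there are 18 of them.

18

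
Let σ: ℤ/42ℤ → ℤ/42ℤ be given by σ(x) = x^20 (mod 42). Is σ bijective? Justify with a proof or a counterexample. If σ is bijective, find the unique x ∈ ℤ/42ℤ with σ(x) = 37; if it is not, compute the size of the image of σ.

σ(4): Repeated squaring mod 42: 4^1 ≡ 4, 4^2 ≡ 4² = 16, 4^4 ≡ 16² = 256 ≡ 4, 4^8 ≡ 4² = 16, 4^16 ≡ 16² = 256 ≡ 4. Since 20 = 16 + 4, 4^20 ≡ 4·4: 4·4 = 16. So 4^20 ≡ 16 (mod 42).
σ(10): Repeated squaring mod 42: 10^1 ≡ 10, 10^2 ≡ 10² = 100 ≡ 16, 10^4 ≡ 16² = 256 ≡ 4, 10^8 ≡ 4² = 16, 10^16 ≡ 16² = 256 ≡ 4. Since 20 = 16 + 4, 10^20 ≡ 4·4: 4·4 = 16. So 10^20 ≡ 16 (mod 42).
So σ(4) = σ(10) = 16 while 4 ≠ 10, so σ is not injective, hence not bijective.
Since σ is not bijective, we determine |image(σ)|. Computing x^20 mod 42 for each x (by repeated squaring, reducing mod 42 at every step), the values σ(0), σ(1), …, σ(41) are: 0, 1, 4, 9, 16, 25, 36, 7, 22, 39, 16, 37, 18, 1, 28, 15, 4, 37, 30, 25, 22, 21, 22, 25, 30, 37, 4, 15, 28, 1, 18, 37, 16, 39, 22, 7, 36, 25, 16, 9, 4, 1.
The distinct values are {0, 1, 4, 7, 9, 15, 16, 18, 21, 22, 25, 28, 30, 36, 37, 39}; there are 16 of them.

16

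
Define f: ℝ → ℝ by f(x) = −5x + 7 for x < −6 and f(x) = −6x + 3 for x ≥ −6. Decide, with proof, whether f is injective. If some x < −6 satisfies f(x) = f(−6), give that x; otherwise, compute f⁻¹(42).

Both pieces are strictly decreasing (slopes −5 and −6), so each is injective on its own interval.
The left piece maps (−∞, −6) onto (37, ∞); the right piece maps [−6, ∞) onto (−∞, 39].
These images overlap. In particular f(−6) = 39 (right piece), and solving −5x + 7 = 39 on the left piece gives x = −32/5 < −6.
So f(−32/5) = f(−6) with −32/5 ≠ −6, and f is not injective. This x = −32/5 is the requested value below −6.

-32/5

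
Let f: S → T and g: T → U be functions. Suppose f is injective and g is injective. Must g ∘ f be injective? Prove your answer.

injective

Suppose (g ∘ f)(a) = (g ∘ f)(b), i.e. g(f(a)) = g(f(b)).
Since g is injective, f(a) = f(b). Since f is injective, a = b. Therefore g ∘ f is injective.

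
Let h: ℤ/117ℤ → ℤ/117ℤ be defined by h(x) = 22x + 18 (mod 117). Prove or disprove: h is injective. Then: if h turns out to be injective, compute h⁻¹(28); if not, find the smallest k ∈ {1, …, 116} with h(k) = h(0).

Suppose h(s) = h(t) in ℤ/117ℤ. Then 22s + 18 ≡ 22t + 18 (mod 117), therefore 22(s − t) ≡ 0 (mod 117).
Since gcd(22, 117) = 1, 22 is invertible modulo 117, so s − t ≡ 0 (mod 117), i.e. s = t.
Hence h is injective.
We now compute 22⁻¹ mod 117 explicitly. Euclid's algorithm: 117 = 5·22 + 7, 22 = 3·7 + 1; back-substituting gives 1 = 16·22 − 3·117, so 22⁻¹ ≡ 16 (mod 117).
Since h is injective, we find h⁻¹(28): we need 22x ≡ 28 − 18 ≡ 10 (mod 117). Using 22⁻¹ = 16: x ≡ 16·10 = 160 = 1·117 + 43, so x = 43.
Check: h(43) = 22·43 + 18 = 964 = 8·117 + 28 ≡ 28 (mod 117).

43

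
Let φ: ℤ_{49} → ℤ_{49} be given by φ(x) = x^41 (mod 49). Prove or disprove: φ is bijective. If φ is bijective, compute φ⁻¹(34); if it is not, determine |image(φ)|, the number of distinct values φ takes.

φ(0) = 0^41 = 0.
φ(7): Repeated squaring mod 49: 7^1 ≡ 7, 7^2 ≡ 7² = 49 ≡ 0, 7^4 ≡ 0² = 0, 7^8 ≡ 0² = 0, 7^16 ≡ 0² = 0, 7^32 ≡ 0² = 0. Since 41 = 32 + 8 + 1, 7^41 ≡ 0·0·7: 0·0 = 0, then 0·7 = 0. So 7^41 ≡ 0 (mod 49).
So φ(0) = φ(7) = 0 while 0 ≠ 7, therefore φ is not injective, hence not bijective.
Since φ is not bijective, we determine |image(φ)|. Computing x^41 mod 49 for each x (by repeated squaring, reducing mod 49 at every step), the values φ(0), φ(1), …, φ(48) are: 0, 1, 25, 33, 37, 10, 41, 0, 43, 11, 5, 9, 45, 34, 0, 36, 46, 26, 30, 31, 27, 0, 29, 32, 47, 2, 17, 20, 0, 22, 18, 19, 23, 3, 13, 0, 15, 4, 40, 44, 38, 6, 0, 8, 39, 12, 16, 24, 48.
The distinct values are {0, 1, 2, 3, 4, 5, 6, 8, 9, 10, 11, 12, 13, 15, 16, 17, 18, 19, 20, 22, 23, 24, 25, 26, 27, 29, 30, 31, 32, 33, 34, 36, 37, 38, 39, 40, 41, 43, 44, 45, 46, 47, 48}; there are 43 of them.

43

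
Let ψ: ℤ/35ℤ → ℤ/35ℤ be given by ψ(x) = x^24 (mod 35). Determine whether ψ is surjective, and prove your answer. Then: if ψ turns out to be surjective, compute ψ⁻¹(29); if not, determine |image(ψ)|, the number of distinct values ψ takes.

4

ψ(1) = 1^24 = 1.
ψ(2): Repeated squaring mod 35: 2^1 ≡ 2, 2^2 ≡ 2² = 4, 2^4 ≡ 4² = 16, 2^8 ≡ 16² = 256 ≡ 11, 2^16 ≡ 11² = 121 ≡ 16. Since 24 = 16 + 8, 2^24 ≡ 16·11: 16·11 = 176 ≡ 1. So 2^24 ≡ 1 (mod 35).
So ψ(1) = ψ(2) = 1 while 1 ≠ 2, so ψ is not injective.
A non-injective map from the 35-element set ℤ/35ℤ to itself takes at most 34 distinct values, so it cannot be surjective. So ψ is not surjective.
Since ψ is not surjective, we determine |image(ψ)|. Computing x^24 mod 35 for each x (by repeated squaring, reducing mod 35 at every step), the values ψ(0), ψ(1), …, ψ(34) are: 0, 1, 1, 1, 1, 15, 1, 21, 1, 1, 15, 1, 1, 1, 21, 15, 1, 1, 1, 1, 15, 21, 1, 1, 1, 15, 1, 1, 21, 1, 15, 1, 1, 1, 1.
The distinct values are {0, 1, 15, 21}; there are 4 of them.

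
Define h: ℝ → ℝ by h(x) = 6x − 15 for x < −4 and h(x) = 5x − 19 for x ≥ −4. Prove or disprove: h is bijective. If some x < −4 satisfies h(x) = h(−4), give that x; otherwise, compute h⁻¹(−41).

Both pieces are strictly increasing (slopes 6 and 5), so each is injective on its own interval.
The left piece maps (−∞, −4) onto (−∞, −39); the right piece maps [−4, ∞) onto [−39, ∞).
Since −39 = −39, the images partition ℝ: h is injective and surjective, hence bijective.
Because the two images are disjoint, no x < −4 has h(x) = h(−4), so we compute h⁻¹(−41): −41 lies in (−∞, −39), so solve 6x − 15 = −41: x = (−41 + 15)/6 = −13/3.

-13/3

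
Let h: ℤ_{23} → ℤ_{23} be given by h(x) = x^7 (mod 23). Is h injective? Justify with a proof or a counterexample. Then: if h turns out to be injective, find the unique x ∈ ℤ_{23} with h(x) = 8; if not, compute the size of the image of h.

Since 23 is prime, the nonzero elements of ℤ_{23} form a cyclic group of order 22.
As gcd(7, 22) = 1, raising to the 7th power is a bijection on this group: if u^7 ≡ v^7 then (uv^{−1})^7 = 1, and the only element of order dividing gcd(7, 22) = 1 is 1, so u = v.
With h(0) = 0 this makes h injective on all of ℤ_{23}, hence bijective (finite equal-size domain and codomain). In particular h is injective.
Since h is injective, we find the preimage of 8. The inverse of x ↦ x^7 on (ℤ_{23})^× is x ↦ x^19, because 7·19 = 133 = 6·22 + 1 ≡ 1 (mod 22) and x^{22} = 1 for x ≠ 0 (Fermat). So h⁻¹(8) = 8^19 mod 23.
Repeated squaring mod 23: 8^1 ≡ 8, 8^2 ≡ 8² = 64 ≡ 18, 8^4 ≡ 18² = 324 ≡ 2, 8^8 ≡ 2² = 4, 8^16 ≡ 4² = 16. Since 19 = 16 + 2 + 1, 8^19 ≡ 16·18·8: 16·18 = 288 ≡ 12, then 12·8 = 96 ≡ 4. So 8^19 ≡ 4 (mod 23).
Hence h⁻¹(8) = 4.

4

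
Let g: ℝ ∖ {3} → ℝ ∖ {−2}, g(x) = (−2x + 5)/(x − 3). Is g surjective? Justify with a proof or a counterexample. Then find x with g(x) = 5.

20/7

For any y ≠ −2, solving y(x − 3) = −2x + 5 for x gives a well-defined x ≠ 3. So g is surjective.
Solving g(x) = 5: cross-multiplying gives −2x + 5 = 5(x − 3), which rearranges to −7x = −20, so x = 20/7.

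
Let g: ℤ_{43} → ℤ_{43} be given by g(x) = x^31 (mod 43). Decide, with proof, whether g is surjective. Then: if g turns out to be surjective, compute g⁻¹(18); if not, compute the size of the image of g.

Since 43 is prime, the nonzero elements of ℤ_{43} form a cyclic group of order 42.
As gcd(31, 42) = 1, raising to the 31st power is a bijection on this group: if s^31 ≡ t^31 then (st^{−1})^31 = 1, and the only element of order dividing gcd(31, 42) = 1 is 1, so s = t.
With g(0) = 0 this makes g injective on all of ℤ_{43}, hence bijective (finite equal-size domain and codomain). In particular g is surjective.
Since g is surjective, we find the preimage of 18. The inverse of x ↦ x^31 on (ℤ_{43})^× is x ↦ x^19, because 31·19 = 589 = 14·42 + 1 ≡ 1 (mod 42) and x^{42} = 1 for x ≠ 0 (Fermat). So g⁻¹(18) = 18^19 mod 43.
Repeated squaring mod 43: 18^1 ≡ 18, 18^2 ≡ 18² = 324 ≡ 23, 18^4 ≡ 23² = 529 ≡ 13, 18^8 ≡ 13² = 169 ≡ 40, 18^16 ≡ 40² = 1600 ≡ 9. Since 19 = 16 + 2 + 1, 18^19 ≡ 9·23·18: 9·23 = 207 ≡ 35, then 35·18 = 630 ≡ 28. So 18^19 ≡ 28 (mod 43).
Hence g⁻¹(18) = 28.

28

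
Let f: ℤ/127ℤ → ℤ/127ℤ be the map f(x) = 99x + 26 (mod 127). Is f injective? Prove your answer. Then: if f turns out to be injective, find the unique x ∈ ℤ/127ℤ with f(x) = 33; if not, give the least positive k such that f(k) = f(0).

Recall that f is injective if f(a) = f(b) implies a = b.
If f(a) = f(b), then 99a ≡ 99b (mod 127). Because gcd(99, 127) = 1, we may cancel 99 to get a ≡ b (mod 127).
So f is injective.
We now compute 99⁻¹ mod 127 explicitly. Euclid's algorithm: 127 = 1·99 + 28, 99 = 3·28 + 15, 28 = 1·15 + 13, 15 = 1·13 + 2, 13 = 6·2 + 1; back-substituting gives 1 = 68·99 − 53·127, so 99⁻¹ ≡ 68 (mod 127).
Since f is injective, we compute f⁻¹(33): solve 99x + 26 ≡ 33 (mod 127), i.e. 99x ≡ 7 (mod 127).
Multiplying by 99⁻¹ = 68 gives x ≡ 68·7 = 476 = 3·127 + 95 ≡ 95 (mod 127).
Check: f(95) = 99·95 + 26 = 9431 = 74·127 + 33 ≡ 33 (mod 127).

95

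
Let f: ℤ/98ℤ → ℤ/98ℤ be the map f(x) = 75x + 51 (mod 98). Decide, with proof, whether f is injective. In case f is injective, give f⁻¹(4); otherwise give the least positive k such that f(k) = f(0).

If f(u) = f(v), then 75u ≡ 75v (mod 98). Because gcd(75, 98) = 1, we may cancel 75 to get u ≡ v (mod 98).
Therefore f is injective.
We now compute 75⁻¹ mod 98 explicitly. Euclid's algorithm: 98 = 1·75 + 23, 75 = 3·23 + 6, 23 = 3·6 + 5, 6 = 1·5 + 1; back-substituting gives 1 = 17·75 − 13·98, so 75⁻¹ ≡ 17 (mod 98).
Since f is injective, we find f⁻¹(4): we need 75x ≡ 4 − 51 ≡ 51 (mod 98). Using 75⁻¹ = 17: x ≡ 17·51 = 867 = 8·98 + 83, so x = 83.
Check: f(83) = 75·83 + 51 = 6276 = 64·98 + 4 ≡ 4 (mod 98).

83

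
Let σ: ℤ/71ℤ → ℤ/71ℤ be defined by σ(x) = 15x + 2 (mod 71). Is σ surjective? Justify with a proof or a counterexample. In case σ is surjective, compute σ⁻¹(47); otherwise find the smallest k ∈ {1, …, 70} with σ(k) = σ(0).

3

Since gcd(15, 71) = 1, 15 is invertible modulo 71. Euclid's algorithm: 71 = 4·15 + 11, 15 = 1·11 + 4, 11 = 2·4 + 3, 4 = 1·3 + 1; back-substituting gives 1 = 19·15 − 4·71, so 15⁻¹ ≡ 19 (mod 71).
For any y ∈ ℤ/71ℤ, x = 19(y − 2) mod 71 satisfies σ(x) = 15·19(y − 2) + 2 ≡ y (since 15·19 ≡ 1 mod 71). So every y has a preimage.
Thus σ is surjective.
Since σ is surjective, we find σ⁻¹(47): we need 15x ≡ 47 − 2 ≡ 45 (mod 71). Using 15⁻¹ = 19: x ≡ 19·45 = 855 = 12·71 + 3, so x = 3.
Check: σ(3) = 15·3 + 2 = 47 ≡ 47 (mod 71).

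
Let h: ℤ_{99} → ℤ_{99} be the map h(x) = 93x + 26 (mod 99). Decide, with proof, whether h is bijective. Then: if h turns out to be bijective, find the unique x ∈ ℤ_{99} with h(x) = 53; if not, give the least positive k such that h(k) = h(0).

We have gcd(93, 99) = 3 > 1. Taking s = 0 and t = 33: h(0) = 26 and h(33) = 93·33 + 26 = 3095 ≡ 26 (mod 99).
So h(0) = h(33) while 0 ≠ 33, so h is not injective, hence not bijective.
Since h is not bijective, we find the least positive k with h(k) = h(0): this means 93k ≡ 0 (mod 99), i.e. 99 ∣ 93k. Since gcd(93, 99) = 3, dividing through by 3 this holds exactly when 33 ∣ 31k, and as gcd(31, 33) = 1, exactly when 33 ∣ k.
The smallest positive such k is 33.

33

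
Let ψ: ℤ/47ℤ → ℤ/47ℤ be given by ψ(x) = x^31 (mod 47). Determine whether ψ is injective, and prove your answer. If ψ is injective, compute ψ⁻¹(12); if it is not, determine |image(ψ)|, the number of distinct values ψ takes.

36

Since 47 is prime, the nonzero elements of ℤ/47ℤ form a cyclic group of order 46.
As gcd(31, 46) = 1, raising to the 31st power is a bijection on this group: if x_1^31 ≡ x_2^31 then (x_1x_2^{−1})^31 = 1, and the only element of order dividing gcd(31, 46) = 1 is 1, so x_1 = x_2.
With ψ(0) = 0 this makes ψ injective on all of ℤ/47ℤ, hence bijective (finite equal-size domain and codomain). In particular ψ is injective.
Since ψ is injective, we find the preimage of 12. The inverse of x ↦ x^31 on (ℤ/47ℤ)^× is x ↦ x^3, because 31·3 = 93 = 2·46 + 1 ≡ 1 (mod 46) and x^{46} = 1 for x ≠ 0 (Fermat). So ψ⁻¹(12) = 12^3 mod 47.
Repeated squaring mod 47: 12^1 ≡ 12, 12^2 ≡ 12² = 144 ≡ 3. Since 3 = 2 + 1, 12^3 ≡ 3·12: 3·12 = 36. So 12^3 ≡ 36 (mod 47).
Hence ψ⁻¹(12) = 36.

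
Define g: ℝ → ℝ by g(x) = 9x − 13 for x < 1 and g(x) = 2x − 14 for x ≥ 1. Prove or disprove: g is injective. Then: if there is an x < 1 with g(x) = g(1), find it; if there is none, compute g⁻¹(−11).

1/9

Both pieces are strictly increasing (slopes 9 and 2), so each is injective on its own interval.
The left piece maps (−∞, 1) onto (−∞, −4); the right piece maps [1, ∞) onto [−12, ∞).
These images overlap. In particular g(1) = −12 (right piece), and solving 9x − 13 = −12 on the left piece gives x = 1/9 < 1.
So g(1/9) = g(1) with 1/9 ≠ 1, and g is not injective. This x = 1/9 is the requested value below 1.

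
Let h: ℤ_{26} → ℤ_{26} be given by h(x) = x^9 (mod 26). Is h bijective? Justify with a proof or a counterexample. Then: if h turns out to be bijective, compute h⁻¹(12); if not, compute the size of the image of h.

10

h(1) = 1^9 = 1.
h(3): Repeated squaring mod 26: 3^1 ≡ 3, 3^2 ≡ 3² = 9, 3^4 ≡ 9² = 81 ≡ 3, 3^8 ≡ 3² = 9. Since 9 = 8 + 1, 3^9 ≡ 9·3: 9·3 = 27 ≡ 1. So 3^9 ≡ 1 (mod 26).
So h(1) = h(3) = 1 while 1 ≠ 3, hence h is not injective, hence not bijective.
Since h is not bijective, we determine |image(h)|. Computing x^9 mod 26 for each x (by repeated squaring, reducing mod 26 at every step), the values h(0), h(1), …, h(25) are: 0, 1, 18, 1, 12, 5, 18, 21, 8, 1, 12, 21, 12, 13, 14, 5, 14, 25, 18, 5, 8, 21, 14, 25, 8, 25.
The distinct values are {0, 1, 5, 8, 12, 13, 14, 18, 21, 25}; there are 10 of them.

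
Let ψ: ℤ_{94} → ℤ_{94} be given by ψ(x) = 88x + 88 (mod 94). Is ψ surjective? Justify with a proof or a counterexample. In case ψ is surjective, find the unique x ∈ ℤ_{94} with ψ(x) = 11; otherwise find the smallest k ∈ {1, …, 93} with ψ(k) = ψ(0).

47

Since gcd(88, 94) = 2, we have 88x ≡ 0 (mod 2) for all x, so ψ(x) ≡ 0 (mod 2).
But 1 ≢ 0 (mod 2), so 1 ∈ ℤ_{94} has no preimage. So ψ is not surjective.
Since ψ is not surjective, we find the least positive k with ψ(k) = ψ(0): this means 88k ≡ 0 (mod 94), i.e. 94 ∣ 88k. Since gcd(88, 94) = 2, dividing through by 2 this holds exactly when 47 ∣ 44k, and as gcd(44, 47) = 1, exactly when 47 ∣ k.
The smallest positive such k is 47.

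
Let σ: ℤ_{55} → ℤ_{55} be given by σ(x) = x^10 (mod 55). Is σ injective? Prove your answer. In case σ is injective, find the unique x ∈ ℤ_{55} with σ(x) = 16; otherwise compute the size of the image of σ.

σ(2): Repeated squaring mod 55: 2^1 ≡ 2, 2^2 ≡ 2² = 4, 2^4 ≡ 4² = 16, 2^8 ≡ 16² = 256 ≡ 36. Since 10 = 8 + 2, 2^10 ≡ 36·4: 36·4 = 144 ≡ 34. So 2^10 ≡ 34 (mod 55).
σ(3): Repeated squaring mod 55: 3^1 ≡ 3, 3^2 ≡ 3² = 9, 3^4 ≡ 9² = 81 ≡ 26, 3^8 ≡ 26² = 676 ≡ 16. Since 10 = 8 + 2, 3^10 ≡ 16·9: 16·9 = 144 ≡ 34. So 3^10 ≡ 34 (mod 55).
So σ(2) = σ(3) = 34 while 2 ≠ 3, thus σ is not injective.
Since σ is not injective, we determine |image(σ)|. Computing x^10 mod 55 for each x (by repeated squaring, reducing mod 55 at every step), the values σ(0), σ(1), …, σ(54) are: 0, 1, 34, 34, 1, 45, 1, 34, 34, 1, 45, 11, 34, 34, 1, 45, 1, 34, 34, 1, 45, 1, 44, 34, 1, 45, 1, 34, 34, 1, 45, 1, 34, 44, 1, 45, 1, 34, 34, 1, 45, 1, 34, 34, 11, 45, 1, 34, 34, 1, 45, 1, 34, 34, 1.
The distinct values are {0, 1, 11, 34, 44, 45}; there are 6 of them.

6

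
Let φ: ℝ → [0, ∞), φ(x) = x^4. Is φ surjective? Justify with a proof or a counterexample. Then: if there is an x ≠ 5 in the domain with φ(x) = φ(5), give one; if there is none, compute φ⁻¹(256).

For any y ∈ [0, ∞), x = y^{1/4} ∈ ℝ satisfies x^4 = y, so φ is surjective.
For the follow-up, such an x exists: taking x = −5 ∈ ℝ gives φ(−5) = 625 = φ(5) with −5 ≠ 5.

-5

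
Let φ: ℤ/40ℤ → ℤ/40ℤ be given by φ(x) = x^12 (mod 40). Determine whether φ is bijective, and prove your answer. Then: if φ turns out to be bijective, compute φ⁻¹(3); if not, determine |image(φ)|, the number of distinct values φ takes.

4

φ(1) = 1^12 = 1.
φ(3): Repeated squaring mod 40: 3^1 ≡ 3, 3^2 ≡ 3² = 9, 3^4 ≡ 9² = 81 ≡ 1, 3^8 ≡ 1² = 1. Since 12 = 8 + 4, 3^12 ≡ 1·1: 1·1 = 1. So 3^12 ≡ 1 (mod 40).
So φ(1) = φ(3) = 1 while 1 ≠ 3, therefore φ is not injective, hence not bijective.
Since φ is not bijective, we determine |image(φ)|. Computing x^12 mod 40 for each x (by repeated squaring, reducing mod 40 at every step), the values φ(0), φ(1), …, φ(39) are: 0, 1, 16, 1, 16, 25, 16, 1, 16, 1, 0, 1, 16, 1, 16, 25, 16, 1, 16, 1, 0, 1, 16, 1, 16, 25, 16, 1, 16, 1, 0, 1, 16, 1, 16, 25, 16, 1, 16, 1.
The distinct values are {0, 1, 16, 25}; there are 4 of them.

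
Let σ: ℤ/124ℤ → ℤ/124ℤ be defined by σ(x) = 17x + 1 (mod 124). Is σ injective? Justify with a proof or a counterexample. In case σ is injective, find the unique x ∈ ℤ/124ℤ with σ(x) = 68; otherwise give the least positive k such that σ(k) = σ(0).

Recall: σ is injective if σ(s) = σ(t) implies s = t.
Suppose σ(s) = σ(t) in ℤ/124ℤ. Then 17s + 1 ≡ 17t + 1 (mod 124), thus 17(s − t) ≡ 0 (mod 124).
Since gcd(17, 124) = 1, 17 is invertible modulo 124, thus s − t ≡ 0 (mod 124), i.e. s = t.
Therefore σ is injective.
We now compute 17⁻¹ mod 124 explicitly. Euclid's algorithm: 124 = 7·17 + 5, 17 = 3·5 + 2, 5 = 2·2 + 1; back-substituting gives 1 = 73·17 − 10·124, so 17⁻¹ ≡ 73 (mod 124).
Since σ is injective, we compute σ⁻¹(68): solve 17x + 1 ≡ 68 (mod 124), i.e. 17x ≡ 67 (mod 124).
Multiplying by 17⁻¹ = 73 gives x ≡ 73·67 = 4891 = 39·124 + 55 ≡ 55 (mod 124).
Check: σ(55) = 17·55 + 1 = 936 = 7·124 + 68 ≡ 68 (mod 124).

55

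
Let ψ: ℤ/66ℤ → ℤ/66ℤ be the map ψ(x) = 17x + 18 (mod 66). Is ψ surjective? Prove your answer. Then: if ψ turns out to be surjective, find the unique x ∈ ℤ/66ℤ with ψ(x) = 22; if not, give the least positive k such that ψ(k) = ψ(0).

8

Since gcd(17, 66) = 1, 17 is invertible modulo 66. Euclid's algorithm: 66 = 3·17 + 15, 17 = 1·15 + 2, 15 = 7·2 + 1; back-substituting gives 1 = 35·17 − 9·66, so 17⁻¹ ≡ 35 (mod 66).
Then y ↦ 35(y − 18) is a two-sided inverse to ψ, so every y ∈ ℤ/66ℤ has a preimage.
Hence ψ is surjective.
Since ψ is surjective, we find ψ⁻¹(22): we need 17x ≡ 22 − 18 ≡ 4 (mod 66). Using 17⁻¹ = 35: x ≡ 35·4 = 140 = 2·66 + 8, so x = 8.
Check: ψ(8) = 17·8 + 18 = 154 = 2·66 + 22 ≡ 22 (mod 66).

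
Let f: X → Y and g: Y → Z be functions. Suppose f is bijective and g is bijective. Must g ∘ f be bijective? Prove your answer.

bijective

Injectivity: if g(f(u)) = g(f(v)) then f(u) = f(v) (g injective) so u = v (f injective).
Surjectivity: for c ∈ Z pick b with g(b) = c, then a with f(a) = b; then (g ∘ f)(a) = c.
Thus g ∘ f is bijective.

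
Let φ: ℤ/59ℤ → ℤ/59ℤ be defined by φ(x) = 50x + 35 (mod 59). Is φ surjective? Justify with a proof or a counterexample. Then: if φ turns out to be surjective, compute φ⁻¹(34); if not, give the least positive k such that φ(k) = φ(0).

Recall: surjectivity means every element of the codomain has a preimage under φ.
Since gcd(50, 59) = 1, 50 is invertible modulo 59. Euclid's algorithm: 59 = 1·50 + 9, 50 = 5·9 + 5, 9 = 1·5 + 4, 5 = 1·4 + 1; back-substituting gives 1 = 13·50 − 11·59, so 50⁻¹ ≡ 13 (mod 59).
Then y ↦ 13(y − 35) is a two-sided inverse to φ, so every y ∈ ℤ/59ℤ has a preimage.
So φ is surjective.
Since φ is surjective, we compute φ⁻¹(34): solve 50x + 35 ≡ 34 (mod 59), i.e. 50x ≡ 58 (mod 59).
Multiplying by 50⁻¹ = 13 gives x ≡ 13·58 = 754 = 12·59 + 46 ≡ 46 (mod 59).
Check: φ(46) = 50·46 + 35 = 2335 = 39·59 + 34 ≡ 34 (mod 59).

46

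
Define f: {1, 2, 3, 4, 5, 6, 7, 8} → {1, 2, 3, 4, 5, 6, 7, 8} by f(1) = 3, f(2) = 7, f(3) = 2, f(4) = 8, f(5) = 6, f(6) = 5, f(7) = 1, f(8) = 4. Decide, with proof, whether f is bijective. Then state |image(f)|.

8

The values 3, 7, 2, 8, 6, 5, 1, 4 are a permutation of {1, 2, 3, 4, 5, 6, 7, 8}: each element appears exactly once.
So f is injective and surjective, hence bijective.
The image of f is {1, 2, 3, 4, 5, 6, 7, 8}, which has 8 elements.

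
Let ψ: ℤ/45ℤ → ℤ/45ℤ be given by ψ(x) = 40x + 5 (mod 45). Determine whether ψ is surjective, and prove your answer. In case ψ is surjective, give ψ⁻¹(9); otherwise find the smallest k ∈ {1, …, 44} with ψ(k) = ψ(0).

9

Since gcd(40, 45) = 5, we have 40x ≡ 0 (mod 5) for all x, so ψ(x) ≡ 0 (mod 5).
But 1 ≢ 0 (mod 5), so 1 ∈ ℤ/45ℤ has no preimage. Thus ψ is not surjective.
Since ψ is not surjective, we find the least positive k with ψ(k) = ψ(0): this means 40k ≡ 0 (mod 45), i.e. 45 ∣ 40k. Since gcd(40, 45) = 5, dividing through by 5 this holds exactly when 9 ∣ 8k, and as gcd(8, 9) = 1, exactly when 9 ∣ k.
The smallest positive such k is 9.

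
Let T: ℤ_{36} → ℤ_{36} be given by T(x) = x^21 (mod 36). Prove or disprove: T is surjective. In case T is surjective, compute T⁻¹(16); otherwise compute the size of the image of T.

9

T(0) = 0^21 = 0.
T(6): Repeated squaring mod 36: 6^1 ≡ 6, 6^2 ≡ 6² = 36 ≡ 0, 6^4 ≡ 0² = 0, 6^8 ≡ 0² = 0, 6^16 ≡ 0² = 0. Since 21 = 16 + 4 + 1, 6^21 ≡ 0·0·6: 0·0 = 0, then 0·6 = 0. So 6^21 ≡ 0 (mod 36).
So T(0) = T(6) = 0 while 0 ≠ 6, thus T is not injective.
A non-injective map from the 36-element set ℤ_{36} to itself takes at most 35 distinct values, so it cannot be surjective. Thus T is not surjective.
Since T is not surjective, we determine |image(T)|. Computing x^21 mod 36 for each x (by repeated squaring, reducing mod 36 at every step), the values T(0), T(1), …, T(35) are: 0, 1, 8, 27, 28, 17, 0, 19, 8, 9, 28, 35, 0, 1, 8, 27, 28, 17, 0, 19, 8, 9, 28, 35, 0, 1, 8, 27, 28, 17, 0, 19, 8, 9, 28, 35.
The distinct values are {0, 1, 8, 9, 17, 19, 27, 28, 35}; there are 9 of them.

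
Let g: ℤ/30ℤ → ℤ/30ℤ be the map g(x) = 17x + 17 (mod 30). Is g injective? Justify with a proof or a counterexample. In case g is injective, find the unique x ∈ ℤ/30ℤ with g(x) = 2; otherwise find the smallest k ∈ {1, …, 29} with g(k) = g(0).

15

If g(x_1) = g(x_2), then 17x_1 ≡ 17x_2 (mod 30). Because gcd(17, 30) = 1, we may cancel 17 to get x_1 ≡ x_2 (mod 30).
Thus g is injective.
We now compute 17⁻¹ mod 30 explicitly. Euclid's algorithm: 30 = 1·17 + 13, 17 = 1·13 + 4, 13 = 3·4 + 1; back-substituting gives 1 = 23·17 − 13·30, so 17⁻¹ ≡ 23 (mod 30).
Since g is injective, we compute g⁻¹(2): solve 17x + 17 ≡ 2 (mod 30), i.e. 17x ≡ 15 (mod 30).
Multiplying by 17⁻¹ = 23 gives x ≡ 23·15 = 345 = 11·30 + 15 ≡ 15 (mod 30).
Check: g(15) = 17·15 + 17 = 272 = 9·30 + 2 ≡ 2 (mod 30).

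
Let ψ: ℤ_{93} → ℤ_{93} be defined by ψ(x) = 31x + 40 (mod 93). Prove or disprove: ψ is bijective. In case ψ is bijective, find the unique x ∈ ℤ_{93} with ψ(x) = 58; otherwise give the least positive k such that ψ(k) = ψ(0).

We have gcd(31, 93) = 31 > 1. Taking x_1 = 0 and x_2 = 3: ψ(0) = 40 and ψ(3) = 31·3 + 40 = 133 ≡ 40 (mod 93).
So ψ(0) = ψ(3) while 0 ≠ 3, thus ψ is not injective, hence not bijective.
Since ψ is not bijective, we find the least positive k with ψ(k) = ψ(0): this means 31k ≡ 0 (mod 93), i.e. 93 ∣ 31k. Since gcd(31, 93) = 31, dividing through by 31 this holds exactly when 3 ∣ k.
The smallest positive such k is 3.

3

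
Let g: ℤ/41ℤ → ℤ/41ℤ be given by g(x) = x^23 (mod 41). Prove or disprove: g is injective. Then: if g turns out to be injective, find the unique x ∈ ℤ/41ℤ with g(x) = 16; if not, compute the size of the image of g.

10

Since 41 is prime, the nonzero elements of ℤ/41ℤ form a cyclic group of order 40.
As gcd(23, 40) = 1, raising to the 23rd power is a bijection on this group: if x_1^23 ≡ x_2^23 then (x_1x_2^{−1})^23 = 1, and the only element of order dividing gcd(23, 40) = 1 is 1, so x_1 = x_2.
With g(0) = 0 this makes g injective on all of ℤ/41ℤ, hence bijective (finite equal-size domain and codomain). In particular g is injective.
Since g is injective, we find the preimage of 16. The inverse of x ↦ x^23 on (ℤ/41ℤ)^× is x ↦ x^7, because 23·7 = 161 = 4·40 + 1 ≡ 1 (mod 40) and x^{40} = 1 for x ≠ 0 (Fermat). So g⁻¹(16) = 16^7 mod 41.
Repeated squaring mod 41: 16^1 ≡ 16, 16^2 ≡ 16² = 256 ≡ 10, 16^4 ≡ 10² = 100 ≡ 18. Since 7 = 4 + 2 + 1, 16^7 ≡ 18·10·16: 18·10 = 180 ≡ 16, then 16·16 = 256 ≡ 10. So 16^7 ≡ 10 (mod 41).
Hence g⁻¹(16) = 10.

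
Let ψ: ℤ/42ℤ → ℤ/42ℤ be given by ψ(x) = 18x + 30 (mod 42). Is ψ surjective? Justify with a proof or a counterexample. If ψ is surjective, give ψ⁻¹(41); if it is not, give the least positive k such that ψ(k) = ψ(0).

7

Since gcd(18, 42) = 6, we have 18x ≡ 0 (mod 6) for all x, so ψ(x) ≡ 0 (mod 6).
But 1 ≢ 0 (mod 6), so 1 ∈ ℤ/42ℤ has no preimage. So ψ is not surjective.
Since ψ is not surjective, we find the least positive k with ψ(k) = ψ(0): this means 18k ≡ 0 (mod 42), i.e. 42 ∣ 18k. Since gcd(18, 42) = 6, dividing through by 6 this holds exactly when 7 ∣ 3k, and as gcd(3, 7) = 1, exactly when 7 ∣ k.
The smallest positive such k is 7.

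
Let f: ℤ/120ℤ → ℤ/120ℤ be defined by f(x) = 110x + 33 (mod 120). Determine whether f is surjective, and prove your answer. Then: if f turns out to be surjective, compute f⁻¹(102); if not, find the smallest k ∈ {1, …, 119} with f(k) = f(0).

12

Recall: surjectivity means every element of the codomain has a preimage under f.
Since gcd(110, 120) = 10, we have 110x ≡ 0 (mod 10) for all x, so f(x) ≡ 3 (mod 10).
But 0 ≢ 3 (mod 10), so 0 ∈ ℤ/120ℤ has no preimage. Therefore f is not surjective.
Since f is not surjective, we find the least positive k with f(k) = f(0): this means 110k ≡ 0 (mod 120), i.e. 120 ∣ 110k. Since gcd(110, 120) = 10, dividing through by 10 this holds exactly when 12 ∣ 11k, and as gcd(11, 12) = 1, exactly when 12 ∣ k.
The smallest positive such k is 12.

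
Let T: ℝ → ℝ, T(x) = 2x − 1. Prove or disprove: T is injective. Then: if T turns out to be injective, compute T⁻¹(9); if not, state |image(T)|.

5

Suppose T(x_1) = T(x_2). Then 2x_1 − 1 = 2x_2 − 1, therefore 2x_1 = 2x_2, thus x_1 = x_2.
So T is injective.
Since T is injective, we compute T⁻¹(9) = (9 + 1)/2 = 5.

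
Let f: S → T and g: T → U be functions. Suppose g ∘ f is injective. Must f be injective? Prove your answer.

Suppose f(a) = f(b). Applying g: (g ∘ f)(a) = (g ∘ f)(b). Since g ∘ f is injective, a = b. Hence f is injective.

injective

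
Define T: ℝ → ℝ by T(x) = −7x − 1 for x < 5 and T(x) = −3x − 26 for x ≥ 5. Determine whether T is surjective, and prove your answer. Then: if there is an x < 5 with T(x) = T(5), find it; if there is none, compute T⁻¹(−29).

Both pieces are strictly decreasing (slopes −7 and −3), so each is injective on its own interval.
The left piece maps (−∞, 5) onto (−36, ∞); the right piece maps [5, ∞) onto (−∞, −41].
The union (−36, ∞) ∪ (−∞, −41] omits the interval between −36 and −41; in particular −36 has no preimage. So T is not surjective.
Because the two images are disjoint, no x < 5 has T(x) = T(5), so we compute T⁻¹(−29): −29 lies in (−36, ∞), so solve −7x − 1 = −29: x = (−29 + 1)/(−7) = 4.

4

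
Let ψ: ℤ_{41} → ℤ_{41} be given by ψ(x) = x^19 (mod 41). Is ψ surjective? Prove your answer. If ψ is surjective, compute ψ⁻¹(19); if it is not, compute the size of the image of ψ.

Since 41 is prime, the nonzero elements of ℤ_{41} form a cyclic group of order 40.
As gcd(19, 40) = 1, raising to the 19th power is a bijection on this group: if a^19 ≡ b^19 then (ab^{−1})^19 = 1, and the only element of order dividing gcd(19, 40) = 1 is 1, so a = b.
With ψ(0) = 0 this makes ψ injective on all of ℤ_{41}, hence bijective (finite equal-size domain and codomain). In particular ψ is surjective.
Since ψ is surjective, we find the preimage of 19. The inverse of x ↦ x^19 on (ℤ_{41})^× is x ↦ x^19, because 19·19 = 361 = 9·40 + 1 ≡ 1 (mod 40) and x^{40} = 1 for x ≠ 0 (Fermat). So ψ⁻¹(19) = 19^19 mod 41.
Repeated squaring mod 41: 19^1 ≡ 19, 19^2 ≡ 19² = 361 ≡ 33, 19^4 ≡ 33² = 1089 ≡ 23, 19^8 ≡ 23² = 529 ≡ 37, 19^16 ≡ 37² = 1369 ≡ 16. Since 19 = 16 + 2 + 1, 19^19 ≡ 16·33·19: 16·33 = 528 ≡ 36, then 36·19 = 684 ≡ 28. So 19^19 ≡ 28 (mod 41).
Hence ψ⁻¹(19) = 28.

28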